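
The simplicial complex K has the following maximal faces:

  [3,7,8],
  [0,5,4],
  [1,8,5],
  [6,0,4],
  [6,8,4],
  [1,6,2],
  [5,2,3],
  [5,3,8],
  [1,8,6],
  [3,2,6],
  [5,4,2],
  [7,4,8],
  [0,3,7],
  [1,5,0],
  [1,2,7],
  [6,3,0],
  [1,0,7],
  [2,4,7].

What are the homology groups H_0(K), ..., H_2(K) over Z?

H_0 ≅ Z,  H_1 ≅ Z^2,  H_2 ≅ Z.

Fix the vertex order 0 < 1 < 2 < 3 < 4 < 5 < 6 < 7 < 8 and write every simplex with vertices in increasing order. Then dim K = 2 and the simplices of K are:

  0-simplices (9): [0], [1], [2], [3], [4], [5], [6], [7], [8]
  1-simplices (27): (27 of them)
  2-simplices (18): [0,1,5], [0,1,7], [0,3,6], [0,3,7], [0,4,5], [0,4,6], [1,2,6], [1,2,7], [1,5,8], [1,6,8], [2,3,5], [2,3,6], [2,4,5], [2,4,7], [3,5,8], [3,7,8], [4,6,8], [4,7,8]

giving chain groups C_0 ≅ Z^9, C_1 ≅ Z^27, C_2 ≅ Z^18.

Boundary ∂_1: C_1 → C_0 maps an edge to its endpoints' difference, ∂[p,q] = q − p. For instance
  ∂[4,8] = [8] − [4].
As a 9×27 matrix over Z this has rank 8, with invariant factors (1,1,1,1,1,1,1,1).

Boundary ∂_2: C_2 → C_1 maps a triangle to the signed sum of its edges. For instance
  ∂[2,4,5] = [4,5] − [2,5] + [2,4],
  ∂[0,4,5] = [4,5] − [0,5] + [0,4].
This gives a 27×18 integer matrix of rank 17; reducing to Smith normal form yields diagonal entries (1,1,1,1,1,1,1,1,1,1,1,1,1,1,1,1,1).

Computing H_k = (kernel of ∂_k) / (image of ∂_{k+1}):

  H_0: rank C_0 − rank ∂_1 = 9 − 8 = 1, and the invariant factors of ∂_1 are all 1, so H_0 = Z.
  H_1: rank ker ∂_1 − rank ∂_2 = (27 − 8) − 17 = 2, and the invariant factors of ∂_2 are all 1, so H_1 = Z^2.
  H_2: rank ker ∂_2 − rank ∂_3 = (18 − 17) − 0 = 1, and there is no ∂_3, so H_2 = Z.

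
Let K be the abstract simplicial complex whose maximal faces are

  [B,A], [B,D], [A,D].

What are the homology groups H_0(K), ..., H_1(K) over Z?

H_0 ≅ Z,  H_1 ≅ Z.

We work with the vertex ordering A < B < D. The simplices of K, each written with vertices in increasing order, are:

  0-simplices (3): A, B, D
  1-simplices (3): AB, AD, BD

giving chain groups C_0 ≅ Z^3, C_1 ≅ Z^3.

The boundary map ∂_1: C_1 → C_0 is given by ∂[p,q] = [q] − [p].
The 3×3 boundary matrix has rank 2 and Smith normal form diag(1,1).

Now H_k = ker ∂_k / im ∂_{k+1}, so:

  H_0: rank C_0 − rank ∂_1 = 3 − 2 = 1, and the invariant factors of ∂_1 are all 1, so H_0 = Z.
  H_1: rank ker ∂_1 − rank ∂_2 = (3 − 2) − 0 = 1, and there is no ∂_2, so H_1 = Z.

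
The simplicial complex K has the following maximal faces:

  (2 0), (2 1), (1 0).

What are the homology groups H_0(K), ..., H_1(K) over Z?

H_0 = Z,  H_1 = Z.

K has 3 vertices, 3 edges.
rank ∂_0 = 0, rank ∂_1 = 2 ⇒ b_0 = 3 − 0 − 2 = 1; all invariant factors of ∂_1 are 1 so no torsion. So H_0 ≅ Z.
rank ∂_1 = 2, rank ∂_2 = 0 ⇒ b_1 = 3 − 2 − 0 = 1. So H_1 ≅ Z.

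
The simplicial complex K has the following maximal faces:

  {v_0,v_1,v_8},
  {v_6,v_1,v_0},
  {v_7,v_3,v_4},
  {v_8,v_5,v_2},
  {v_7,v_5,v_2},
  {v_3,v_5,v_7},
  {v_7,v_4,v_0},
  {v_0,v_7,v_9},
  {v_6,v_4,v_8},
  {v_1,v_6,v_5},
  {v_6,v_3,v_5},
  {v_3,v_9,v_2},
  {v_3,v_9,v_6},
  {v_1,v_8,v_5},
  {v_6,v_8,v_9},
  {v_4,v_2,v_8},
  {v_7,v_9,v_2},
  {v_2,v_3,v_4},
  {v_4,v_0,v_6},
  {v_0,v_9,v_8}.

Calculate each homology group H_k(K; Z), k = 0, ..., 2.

K has 10 vertices, 30 edges, 20 triangles.
rank ∂_0 = 0, rank ∂_1 = 9 ⇒ b_0 = 10 − 0 − 9 = 1; all invariant factors of ∂_1 are 1 so no torsion. So H_0 ≅ Z.
rank ∂_1 = 9, rank ∂_2 = 20 ⇒ b_1 = 30 − 9 − 20 = 1; ∂_2 has invariant factor(s) [2] giving torsion. So H_1 ≅ Z ⊕ Z/2Z.
rank ∂_2 = 20, rank ∂_3 = 0 ⇒ b_2 = 20 − 20 − 0 = 0. So H_2 ≅ 0.

H_0 ≅ Z,  H_1 ≅ Z ⊕ Z/2Z,  H_2 = 0.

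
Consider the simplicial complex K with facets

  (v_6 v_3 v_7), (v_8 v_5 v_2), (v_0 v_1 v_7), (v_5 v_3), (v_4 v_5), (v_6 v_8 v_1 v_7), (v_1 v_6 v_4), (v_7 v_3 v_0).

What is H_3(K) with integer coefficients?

Take the total order v_0 < v_1 < v_2 < v_3 < v_4 < v_5 < v_6 < v_7 < v_8 on the vertex set. Then K (dimension 3) consists of the simplices:

  0-simplices (9): [v_0], [v_1], [v_2], [v_3], [v_4], [v_5], [v_6], [v_7], [v_8]
  1-simplices (18): (18 of them)
  2-simplices (9): [v_0,v_1,v_7], [v_0,v_3,v_7], [v_1,v_4,v_6], [v_1,v_6,v_7], [v_1,v_6,v_8], [v_1,v_7,v_8], [v_2,v_5,v_8], [v_3,v_6,v_7], [v_6,v_7,v_8]
  3-simplices (1): [v_1,v_6,v_7,v_8]

Hence C_0 ≅ Z^9, C_1 ≅ Z^18, C_2 ≅ Z^9, C_3 ≅ Z^1.

∂_1: C_1 → C_0 maps an edge to its endpoints' difference, ∂[p,q] = q − p.
The resulting 9×18 matrix has rank 8, and its Smith normal form has invariant factors (1,1,1,1,1,1,1,1).

The boundary map ∂_2: C_2 → C_1 sends each 2-simplex [p,q,r] to [q,r] − [p,r] + [p,q]. For instance
  ∂[v_1,v_6,v_7] = [v_6,v_7] − [v_1,v_7] + [v_1,v_6],
  ∂[v_1,v_7,v_8] = [v_7,v_8] − [v_1,v_8] + [v_1,v_7].
As a 18×9 matrix over Z this has rank 8, with invariant factors (1,1,1,1,1,1,1,1).

Boundary ∂_3: C_3 → C_2 sends each 3-simplex σ to the alternating sum Σ_i (−1)^i (σ with its i-th vertex removed). For instance
  ∂[v_1,v_6,v_7,v_8] = [v_6,v_7,v_8] − [v_1,v_7,v_8] + [v_1,v_6,v_8] − [v_1,v_6,v_7].
The resulting 9×1 matrix has rank 1, and its Smith normal form has invariant factors (1).

From H_k ≅ ker(∂_k) / im(∂_{k+1}) we obtain:

  H_3: rank ker ∂_3 − rank ∂_4 = (1 − 1) − 0 = 0, and there is no ∂_4, so H_3 ≅ 0.

H_3 = 0.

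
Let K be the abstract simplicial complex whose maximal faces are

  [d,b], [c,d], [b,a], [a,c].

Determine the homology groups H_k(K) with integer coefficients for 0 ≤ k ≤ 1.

H_0 = Z,  H_1 = Z.

Fix the vertex order a < b < c < d and write every simplex with vertices in increasing order. Then dim K = 1 and the simplices of K are:

  0-simplices (4): a, b, c, d
  1-simplices (4): ab, ac, bd, cd

so the chain groups are C_0 ≅ Z^4, C_1 ≅ Z^4.

The boundary map ∂_1: C_1 → C_0 maps an edge to its endpoints' difference, ∂[p,q] = q − p. For instance
  ∂ab = b − a.
The resulting 4×4 matrix has rank 3, and its Smith normal form has invariant factors (1,1,1).

From H_k ≅ ker(∂_k) / im(∂_{k+1}) we obtain:

  H_0: rank C_0 − rank ∂_1 = 4 − 3 = 1, and the invariant factors of ∂_1 are all 1, so H_0 ≅ Z.
  H_1: rank ker ∂_1 − rank ∂_2 = (4 − 3) − 0 = 1, and there is no ∂_2, so H_1 ≅ Z.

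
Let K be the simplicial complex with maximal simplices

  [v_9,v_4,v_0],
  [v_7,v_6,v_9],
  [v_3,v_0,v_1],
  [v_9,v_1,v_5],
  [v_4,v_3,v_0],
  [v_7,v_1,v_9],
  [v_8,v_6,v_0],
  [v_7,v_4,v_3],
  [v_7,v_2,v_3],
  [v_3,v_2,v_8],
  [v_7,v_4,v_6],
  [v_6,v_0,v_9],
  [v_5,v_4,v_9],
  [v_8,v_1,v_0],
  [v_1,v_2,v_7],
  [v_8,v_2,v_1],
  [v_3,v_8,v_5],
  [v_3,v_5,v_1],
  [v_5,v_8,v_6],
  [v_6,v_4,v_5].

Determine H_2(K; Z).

H_2 ≅ 0.

Order the vertices as v_0 < v_1 < v_2 < v_3 < v_4 < v_5 < v_6 < v_7 < v_8 < v_9. Listing each simplex with vertices in this order, K has dimension 2 with simplices:

  0-simplices (10): [v_0], [v_1], [v_2], [v_3], [v_4], [v_5], [v_6], [v_7], [v_8], [v_9]
  1-simplices (30): (30 of them)
  2-simplices (20): (20 of them)

so the chain groups are C_0 ≅ Z^10, C_1 ≅ Z^30, C_2 ≅ Z^20.

The boundary map ∂_1: C_1 → C_0 sends each edge [p,q] (with p < q) to q − p.
As a 10×30 matrix over Z this has rank 9, with invariant factors (1,1,1,1,1,1,1,1,1).

∂_2: C_2 → C_1 acts by ∂[p,q,r] = [q,r] − [p,r] + [p,q]. For instance
  ∂[v_2,v_3,v_8] = [v_3,v_8] − [v_2,v_8] + [v_2,v_3],
  ∂[v_4,v_6,v_7] = [v_6,v_7] − [v_4,v_7] + [v_4,v_6].
The resulting 30×20 matrix has rank 20, and its Smith normal form has invariant factors (1,1,1,1,1,1,1,1,1,1,1,1,1,1,1,1,1,1,1,2).

Reading off H_k = ker ∂_k / im ∂_{k+1}:

  H_2: rank ker ∂_2 − rank ∂_3 = (20 − 20) − 0 = 0, and there is no ∂_3, so H_2 = 0.

(K is a triangulation of the Klein bottle.)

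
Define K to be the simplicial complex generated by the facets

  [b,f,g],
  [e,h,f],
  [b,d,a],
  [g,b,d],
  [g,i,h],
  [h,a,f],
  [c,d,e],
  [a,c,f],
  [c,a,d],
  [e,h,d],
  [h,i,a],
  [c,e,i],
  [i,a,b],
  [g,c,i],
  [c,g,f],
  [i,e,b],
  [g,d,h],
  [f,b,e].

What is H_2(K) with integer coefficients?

H_2 ≅ Z.

K has 9 vertices, 27 edges, 18 triangles.
rank ∂_2 = 17, rank ∂_3 = 0 ⇒ b_2 = 18 − 17 − 0 = 1. So H_2 ≅ Z.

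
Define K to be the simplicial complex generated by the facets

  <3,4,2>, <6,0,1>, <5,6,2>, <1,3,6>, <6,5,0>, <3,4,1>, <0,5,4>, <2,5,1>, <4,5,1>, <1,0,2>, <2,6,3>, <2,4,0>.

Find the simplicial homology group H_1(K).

Order the vertices as 0 < 1 < 2 < 3 < 4 < 5 < 6. Listing each simplex with vertices in this order, K has dimension 2 with simplices:

  0-simplices (7): [0], [1], [2], [3], [4], [5], [6]
  1-simplices (18): [0,1], [0,2], [0,4], [0,5], [0,6], [1,2], [1,3], [1,4], [1,5], [1,6], [2,3], [2,4], [2,5], [2,6], [3,4], [3,6], [4,5], [5,6]
  2-simplices (12): [0,1,2], [0,1,6], [0,2,4], [0,4,5], [0,5,6], [1,2,5], [1,3,4], [1,3,6], [1,4,5], [2,3,4], [2,3,6], [2,5,6]

giving chain groups C_0 ≅ Z^7, C_1 ≅ Z^18, C_2 ≅ Z^12.

The boundary map ∂_1: C_1 → C_0 maps an edge to its endpoints' difference, ∂[p,q] = q − p.
As a 7×18 matrix over Z this has rank 6, with invariant factors (1,1,1,1,1,1).

∂_2: C_2 → C_1 acts by ∂[p,q,r] = [q,r] − [p,r] + [p,q]. For instance
  ∂[1,2,5] = [2,5] − [1,5] + [1,2],
  ∂[0,1,2] = [1,2] − [0,2] + [0,1].
The resulting 18×12 matrix has rank 12, and its Smith normal form has invariant factors (1,1,1,1,1,1,1,1,1,1,1,2).

Now H_k = ker ∂_k / im ∂_{k+1}, so:

  H_1: rank ker ∂_1 − rank ∂_2 = (18 − 6) − 12 = 0, and ∂_2 has invariant factor 2 > 1, so H_1 ≅ Z/2.

(K is a triangulation of the real projective plane RP^2.)

H_1 ≅ Z/2.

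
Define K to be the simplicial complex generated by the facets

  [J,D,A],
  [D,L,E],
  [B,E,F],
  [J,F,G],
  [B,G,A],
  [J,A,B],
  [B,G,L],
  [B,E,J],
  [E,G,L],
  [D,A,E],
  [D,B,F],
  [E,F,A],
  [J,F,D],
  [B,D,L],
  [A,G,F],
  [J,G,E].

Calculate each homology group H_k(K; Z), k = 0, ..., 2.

Take the total order A < B < D < E < F < G < J < L on the vertex set. Then K (dimension 2) consists of the simplices:

  0-simplices (8): A, B, D, E, F, G, J, L
  1-simplices (24): AB, AD, AE, AF, AG, AJ, BD, BE, BF, BG, BJ, BL, DE, DF, DJ, DL, EF, EG, EJ, EL, FG, FJ, GJ, GL
  2-simplices (16): ABG, ABJ, ADE, ADJ, AEF, AFG, BDF, BDL, BEF, BEJ, BGL, DEL, DFJ, EGJ, EGL, FGJ

Hence C_0 ≅ Z^8, C_1 ≅ Z^24, C_2 ≅ Z^16.

Boundary ∂_1: C_1 → C_0 is given by ∂[p,q] = [q] − [p].
The 8×24 boundary matrix has rank 7 and Smith normal form diag(1,1,1,1,1,1,1).

Boundary ∂_2: C_2 → C_1 maps a triangle to the signed sum of its edges. For instance
  ∂EGJ = GJ − EJ + EG,
  ∂AEF = EF − AF + AE.
As a 24×16 matrix over Z this has rank 15, with invariant factors (1,1,1,1,1,1,1,1,1,1,1,1,1,1,1).

Computing H_k = (kernel of ∂_k) / (image of ∂_{k+1}):

  H_0: rank C_0 − rank ∂_1 = 8 − 7 = 1, and the invariant factors of ∂_1 are all 1, so H_0 ≅ Z.
  H_1: rank ker ∂_1 − rank ∂_2 = (24 − 7) − 15 = 2, and the invariant factors of ∂_2 are all 1, so H_1 ≅ Z^2.
  H_2: rank ker ∂_2 − rank ∂_3 = (16 − 15) − 0 = 1, and there is no ∂_3, so H_2 ≅ Z.

As a check, the Euler characteristic is 8 − 24 + 16 = 0, which agrees with 1 − 2 + 1 = 0.

H_0 ≅ Z,  H_1 ≅ Z^2,  H_2 ≅ Z.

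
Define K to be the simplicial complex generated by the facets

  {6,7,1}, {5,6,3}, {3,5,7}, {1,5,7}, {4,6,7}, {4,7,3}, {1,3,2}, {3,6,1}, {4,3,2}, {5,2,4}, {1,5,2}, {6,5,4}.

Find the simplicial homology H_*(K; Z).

We work with the vertex ordering 1 < 2 < 3 < 4 < 5 < 6 < 7. The simplices of K, each written with vertices in increasing order, are:

  0-simplices (7): [1], [2], [3], [4], [5], [6], [7]
  1-simplices (18): [1,2], [1,3], [1,5], [1,6], [1,7], [2,3], [2,4], [2,5], [3,4], [3,5], [3,6], [3,7], [4,5], [4,6], [4,7], [5,6], [5,7], [6,7]
  2-simplices (12): [1,2,3], [1,2,5], [1,3,6], [1,5,7], [1,6,7], [2,3,4], [2,4,5], [3,4,7], [3,5,6], [3,5,7], [4,5,6], [4,6,7]

giving chain groups C_0 ≅ Z^7, C_1 ≅ Z^18, C_2 ≅ Z^12.

The boundary map ∂_1: C_1 → C_0 sends each edge [p,q] (with p < q) to q − p.
The resulting 7×18 matrix has rank 6, and its Smith normal form has invariant factors (1,1,1,1,1,1).

The boundary map ∂_2: C_2 → C_1 maps a triangle to the signed sum of its edges. For instance
  ∂[4,5,6] = [5,6] − [4,6] + [4,5],
  ∂[1,5,7] = [5,7] − [1,7] + [1,5].
The resulting 18×12 matrix has rank 12, and its Smith normal form has invariant factors (1,1,1,1,1,1,1,1,1,1,1,2).

Reading off H_k = ker ∂_k / im ∂_{k+1}:

  H_0: rank C_0 − rank ∂_1 = 7 − 6 = 1, and the invariant factors of ∂_1 are all 1, so H_0 = Z.
  H_1: rank ker ∂_1 − rank ∂_2 = (18 − 6) − 12 = 0, and ∂_2 has invariant factor 2 > 1, so H_1 = Z/2.
  H_2: rank ker ∂_2 − rank ∂_3 = (12 − 12) − 0 = 0, and there is no ∂_3, so H_2 = 0.

H_0 ≅ Z,  H_1 ≅ Z/2,  H_2 = 0.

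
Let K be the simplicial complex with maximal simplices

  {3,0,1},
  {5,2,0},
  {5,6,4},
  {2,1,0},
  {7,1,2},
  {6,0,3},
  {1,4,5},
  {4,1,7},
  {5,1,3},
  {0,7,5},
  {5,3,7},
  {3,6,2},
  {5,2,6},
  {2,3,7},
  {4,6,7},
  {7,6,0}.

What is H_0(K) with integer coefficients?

Take the total order 0 < 1 < 2 < 3 < 4 < 5 < 6 < 7 on the vertex set. Then K (dimension 2) consists of the simplices:

  0-simplices (8): [0], [1], [2], [3], [4], [5], [6], [7]
  1-simplices (24): (24 of them)
  2-simplices (16): [0,1,2], [0,1,3], [0,2,5], [0,3,6], [0,5,7], [0,6,7], [1,2,7], [1,3,5], [1,4,5], [1,4,7], [2,3,6], [2,3,7], [2,5,6], [3,5,7], [4,5,6], [4,6,7]

Hence C_0 ≅ Z^8, C_1 ≅ Z^24, C_2 ≅ Z^16.

∂_1: C_1 → C_0 is given by ∂[p,q] = [q] − [p]. For instance
  ∂[0,3] = [3] − [0].
This gives a 8×24 integer matrix of rank 7; reducing to Smith normal form yields diagonal entries (1,1,1,1,1,1,1).

Boundary ∂_2: C_2 → C_1 acts by ∂[p,q,r] = [q,r] − [p,r] + [p,q]. For instance
  ∂[0,5,7] = [5,7] − [0,7] + [0,5],
  ∂[4,5,6] = [5,6] − [4,6] + [4,5].
The 24×16 boundary matrix has rank 15 and Smith normal form diag(1,1,1,1,1,1,1,1,1,1,1,1,1,1,1).

From H_k ≅ ker(∂_k) / im(∂_{k+1}) we obtain:

  H_0: rank C_0 − rank ∂_1 = 8 − 7 = 1, and the invariant factors of ∂_1 are all 1, so H_0 ≅ Z.

(K is a triangulation of the torus T^2.)

H_0 ≅ Z.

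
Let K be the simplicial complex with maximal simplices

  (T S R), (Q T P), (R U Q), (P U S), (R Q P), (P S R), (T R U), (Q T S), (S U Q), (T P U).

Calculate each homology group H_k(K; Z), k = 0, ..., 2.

Take the total order P < Q < R < S < T < U on the vertex set. Then K (dimension 2) consists of the simplices:

  0-simplices (6): P, Q, R, S, T, U
  1-simplices (15): PQ, PR, PS, PT, PU, QR, QS, QT, QU, RS, RT, RU, ST, SU, TU
  2-simplices (10): PQR, PQT, PRS, PSU, PTU, QRU, QST, QSU, RST, RTU

so the chain groups are C_0 ≅ Z^6, C_1 ≅ Z^15, C_2 ≅ Z^10.

∂_1: C_1 → C_0 maps an edge to its endpoints' difference, ∂[p,q] = q − p. For instance
  ∂PT = T − P.
As a 6×15 matrix over Z this has rank 5, with invariant factors (1,1,1,1,1).

∂_2: C_2 → C_1 sends each 2-simplex [p,q,r] to [q,r] − [p,r] + [p,q]. For instance
  ∂PSU = SU − PU + PS,
  ∂PQR = QR − PR + PQ.
The resulting 15×10 matrix has rank 10, and its Smith normal form has invariant factors (1,1,1,1,1,1,1,1,1,2).

Now H_k = ker ∂_k / im ∂_{k+1}, so:

  H_0: rank C_0 − rank ∂_1 = 6 − 5 = 1, and the invariant factors of ∂_1 are all 1, so H_0 ≅ Z.
  H_1: rank ker ∂_1 − rank ∂_2 = (15 − 5) − 10 = 0, and ∂_2 has invariant factor 2 > 1, so H_1 ≅ Z/2.
  H_2: rank ker ∂_2 − rank ∂_3 = (10 − 10) − 0 = 0, and there is no ∂_3, so H_2 ≅ 0.

H_0 ≅ Z,  H_1 ≅ Z/2,  H_2 = 0.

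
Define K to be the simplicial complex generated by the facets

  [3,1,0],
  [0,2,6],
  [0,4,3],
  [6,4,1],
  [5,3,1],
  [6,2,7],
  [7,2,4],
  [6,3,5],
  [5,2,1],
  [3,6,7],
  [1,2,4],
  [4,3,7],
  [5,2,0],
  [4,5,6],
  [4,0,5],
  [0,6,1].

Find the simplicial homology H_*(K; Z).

Order the vertices as 0 < 1 < 2 < 3 < 4 < 5 < 6 < 7. Listing each simplex with vertices in this order, K has dimension 2 with simplices:

  0-simplices (8): [0], [1], [2], [3], [4], [5], [6], [7]
  1-simplices (24): (24 of them)
  2-simplices (16): [0,1,3], [0,1,6], [0,2,5], [0,2,6], [0,3,4], [0,4,5], [1,2,4], [1,2,5], [1,3,5], [1,4,6], [2,4,7], [2,6,7], [3,4,7], [3,5,6], [3,6,7], [4,5,6]

Hence C_0 ≅ Z^8, C_1 ≅ Z^24, C_2 ≅ Z^16.

∂_1: C_1 → C_0 is given by ∂[p,q] = [q] − [p].
The resulting 8×24 matrix has rank 7, and its Smith normal form has invariant factors (1,1,1,1,1,1,1).

The boundary map ∂_2: C_2 → C_1 maps a triangle to the signed sum of its edges. For instance
  ∂[0,4,5] = [4,5] − [0,5] + [0,4],
  ∂[2,6,7] = [6,7] − [2,7] + [2,6].
This gives a 24×16 integer matrix of rank 15; reducing to Smith normal form yields diagonal entries (1,1,1,1,1,1,1,1,1,1,1,1,1,1,1).

Computing H_k = (kernel of ∂_k) / (image of ∂_{k+1}):

  H_0: rank C_0 − rank ∂_1 = 8 − 7 = 1, and the invariant factors of ∂_1 are all 1, so H_0 = Z.
  H_1: rank ker ∂_1 − rank ∂_2 = (24 − 7) − 15 = 2, and the invariant factors of ∂_2 are all 1, so H_1 = Z^2.
  H_2: rank ker ∂_2 − rank ∂_3 = (16 − 15) − 0 = 1, and there is no ∂_3, so H_2 = Z.

H_0 ≅ Z,  H_1 ≅ Z^2,  H_2 ≅ Z.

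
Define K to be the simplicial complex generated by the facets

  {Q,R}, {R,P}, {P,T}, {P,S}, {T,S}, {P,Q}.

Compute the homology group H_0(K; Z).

H_0 ≅ Z.

Order the vertices as P < Q < R < S < T. Listing each simplex with vertices in this order, K has dimension 1 with simplices:

  0-simplices (5): P, Q, R, S, T
  1-simplices (6): PQ, PR, PS, PT, QR, ST

so the chain groups are C_0 ≅ Z^5, C_1 ≅ Z^6.

∂_1: C_1 → C_0 maps an edge to its endpoints' difference, ∂[p,q] = q − p. For instance
  ∂ST = T − S.
The resulting 5×6 matrix has rank 4, and its Smith normal form has invariant factors (1,1,1,1).

Reading off H_k = ker ∂_k / im ∂_{k+1}:

  H_0: rank C_0 − rank ∂_1 = 5 − 4 = 1, and the invariant factors of ∂_1 are all 1, so H_0 = Z.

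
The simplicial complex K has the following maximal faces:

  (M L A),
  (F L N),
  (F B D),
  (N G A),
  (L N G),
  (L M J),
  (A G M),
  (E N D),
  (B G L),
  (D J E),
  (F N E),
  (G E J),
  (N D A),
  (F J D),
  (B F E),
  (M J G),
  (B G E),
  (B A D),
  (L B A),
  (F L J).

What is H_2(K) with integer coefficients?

We work with the vertex ordering A < B < D < E < F < G < J < L < M < N. The simplices of K, each written with vertices in increasing order, are:

  0-simplices (10): A, B, D, E, F, G, J, L, M, N
  1-simplices (30): AB, AD, AG, AL, AM, AN, BD, BE, BF, BG, BL, DE, DF, DJ, DN, EF, EG, EJ, EN, FJ, FL, FN, GJ, GL, GM, GN, JL, JM, LM, LN
  2-simplices (20): ABD, ABL, ADN, AGM, AGN, ALM, BDF, BEF, BEG, BGL, DEJ, DEN, DFJ, EFN, EGJ, FJL, FLN, GJM, GLN, JLM

so the chain groups are C_0 ≅ Z^10, C_1 ≅ Z^30, C_2 ≅ Z^20.

Boundary ∂_1: C_1 → C_0 maps an edge to its endpoints' difference, ∂[p,q] = q − p. For instance
  ∂GJ = J − G.
The resulting 10×30 matrix has rank 9, and its Smith normal form has invariant factors (1,1,1,1,1,1,1,1,1).

The boundary map ∂_2: C_2 → C_1 sends each 2-simplex [p,q,r] to [q,r] − [p,r] + [p,q]. For instance
  ∂FJL = JL − FL + FJ,
  ∂DFJ = FJ − DJ + DF.
As a 30×20 matrix over Z this has rank 20, with invariant factors (1,1,1,1,1,1,1,1,1,1,1,1,1,1,1,1,1,1,1,2).

Computing H_k = (kernel of ∂_k) / (image of ∂_{k+1}):

  H_2: rank ker ∂_2 − rank ∂_3 = (20 − 20) − 0 = 0, and there is no ∂_3, so H_2 ≅ 0.

H_2 ≅ 0.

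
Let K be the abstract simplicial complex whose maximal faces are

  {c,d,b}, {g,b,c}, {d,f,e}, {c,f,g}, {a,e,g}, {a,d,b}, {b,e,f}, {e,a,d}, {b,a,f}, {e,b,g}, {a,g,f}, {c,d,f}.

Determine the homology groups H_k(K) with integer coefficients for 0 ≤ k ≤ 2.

H_0 ≅ Z,  H_1 ≅ Z/2,  H_2 = 0.

Order the vertices as a < b < c < d < e < f < g. Listing each simplex with vertices in this order, K has dimension 2 with simplices:

  0-simplices (7): a, b, c, d, e, f, g
  1-simplices (18): ab, ad, ae, af, ag, bc, bd, be, bf, bg, cd, cf, cg, de, df, ef, eg, fg
  2-simplices (12): abd, abf, ade, aeg, afg, bcd, bcg, bef, beg, cdf, cfg, def

so the chain groups are C_0 ≅ Z^7, C_1 ≅ Z^18, C_2 ≅ Z^12.

∂_1: C_1 → C_0 sends each edge [p,q] (with p < q) to q − p. For instance
  ∂ef = f − e.
The 7×18 boundary matrix has rank 6 and Smith normal form diag(1,1,1,1,1,1).

The boundary map ∂_2: C_2 → C_1 maps a triangle to the signed sum of its edges. For instance
  ∂aeg = eg − ag + ae,
  ∂cdf = df − cf + cd.
This gives a 18×12 integer matrix of rank 12; reducing to Smith normal form yields diagonal entries (1,1,1,1,1,1,1,1,1,1,1,2).

Reading off H_k = ker ∂_k / im ∂_{k+1}:

  H_0: rank C_0 − rank ∂_1 = 7 − 6 = 1, and the invariant factors of ∂_1 are all 1, so H_0 ≅ Z.
  H_1: rank ker ∂_1 − rank ∂_2 = (18 − 6) − 12 = 0, and ∂_2 has invariant factor 2 > 1, so H_1 ≅ Z/2.
  H_2: rank ker ∂_2 − rank ∂_3 = (12 − 12) − 0 = 0, and there is no ∂_3, so H_2 ≅ 0.

(K is a triangulation of the real projective plane RP^2.)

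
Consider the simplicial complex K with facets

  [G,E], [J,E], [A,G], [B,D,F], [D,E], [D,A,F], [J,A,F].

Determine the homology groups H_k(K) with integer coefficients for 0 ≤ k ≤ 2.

H_0 = Z,  H_1 = Z^2,  H_2 = 0.

Fix the vertex order A < B < D < E < F < G < J and write every simplex with vertices in increasing order. Then dim K = 2 and the simplices of K are:

  0-simplices (7): A, B, D, E, F, G, J
  1-simplices (11): AD, AF, AG, AJ, BD, BF, DE, DF, EG, EJ, FJ
  2-simplices (3): ADF, AFJ, BDF

giving chain groups C_0 ≅ Z^7, C_1 ≅ Z^11, C_2 ≅ Z^3.

∂_1: C_1 → C_0 is given by ∂[p,q] = [q] − [p].
The resulting 7×11 matrix has rank 6, and its Smith normal form has invariant factors (1,1,1,1,1,1).

Boundary ∂_2: C_2 → C_1 acts by ∂[p,q,r] = [q,r] − [p,r] + [p,q]. For instance
  ∂AFJ = FJ − AJ + AF,
  ∂ADF = DF − AF + AD.
This gives a 11×3 integer matrix of rank 3; reducing to Smith normal form yields diagonal entries (1,1,1).

Computing H_k = (kernel of ∂_k) / (image of ∂_{k+1}):

  H_0: rank C_0 − rank ∂_1 = 7 − 6 = 1, and the invariant factors of ∂_1 are all 1, so H_0 ≅ Z.
  H_1: rank ker ∂_1 − rank ∂_2 = (11 − 6) − 3 = 2, and the invariant factors of ∂_2 are all 1, so H_1 ≅ Z^2.
  H_2: rank ker ∂_2 − rank ∂_3 = (3 − 3) − 0 = 0, and there is no ∂_3, so H_2 ≅ 0.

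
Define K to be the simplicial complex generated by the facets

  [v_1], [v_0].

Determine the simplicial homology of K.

H_0 = Z^2.

We work with the vertex ordering v_0 < v_1. The simplices of K, each written with vertices in increasing order, are:

  0-simplices (2): [v_0], [v_1]

Hence C_0 ≅ Z^2.

Reading off H_k = ker ∂_k / im ∂_{k+1}:

  H_0: rank C_0 − rank ∂_1 = 2 − 0 = 2, and there is no ∂_1, so H_0 ≅ Z^2.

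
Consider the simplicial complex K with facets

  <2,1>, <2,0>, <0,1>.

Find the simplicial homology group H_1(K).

Take the total order 0 < 1 < 2 on the vertex set. Then K (dimension 1) consists of the simplices:

  0-simplices (3): [0], [1], [2]
  1-simplices (3): [0,1], [0,2], [1,2]

giving chain groups C_0 ≅ Z^3, C_1 ≅ Z^3.

∂_1: C_1 → C_0 sends each edge [p,q] (with p < q) to q − p.
The resulting 3×3 matrix has rank 2, and its Smith normal form has invariant factors (1,1).

Now H_k = ker ∂_k / im ∂_{k+1}, so:

  H_1: rank ker ∂_1 − rank ∂_2 = (3 − 2) − 0 = 1, and there is no ∂_2, so H_1 ≅ Z.

(K is a triangulation of the circle S^1.)

H_1 ≅ Z.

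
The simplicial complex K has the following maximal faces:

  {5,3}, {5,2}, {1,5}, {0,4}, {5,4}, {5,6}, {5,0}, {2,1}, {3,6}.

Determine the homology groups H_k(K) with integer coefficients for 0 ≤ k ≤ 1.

Take the total order 0 < 1 < 2 < 3 < 4 < 5 < 6 on the vertex set. Then K (dimension 1) consists of the simplices:

  0-simplices (7): [0], [1], [2], [3], [4], [5], [6]
  1-simplices (9): [0,4], [0,5], [1,2], [1,5], [2,5], [3,5], [3,6], [4,5], [5,6]

Hence C_0 ≅ Z^7, C_1 ≅ Z^9.

The boundary map ∂_1: C_1 → C_0 is given by ∂[p,q] = [q] − [p].
The resulting 7×9 matrix has rank 6, and its Smith normal form has invariant factors (1,1,1,1,1,1).

From H_k ≅ ker(∂_k) / im(∂_{k+1}) we obtain:

  H_0: rank C_0 − rank ∂_1 = 7 − 6 = 1, and the invariant factors of ∂_1 are all 1, so H_0 ≅ Z.
  H_1: rank ker ∂_1 − rank ∂_2 = (9 − 6) − 0 = 3, and there is no ∂_2, so H_1 ≅ Z^3.

H_0 ≅ Z,  H_1 ≅ Z^3.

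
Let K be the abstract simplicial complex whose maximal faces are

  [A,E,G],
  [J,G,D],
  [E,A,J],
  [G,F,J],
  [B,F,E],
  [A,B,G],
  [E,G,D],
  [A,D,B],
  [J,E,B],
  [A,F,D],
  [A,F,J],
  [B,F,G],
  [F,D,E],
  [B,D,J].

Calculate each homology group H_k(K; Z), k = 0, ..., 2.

H_0 = Z,  H_1 = Z^2,  H_2 = Z.

Fix the vertex order A < B < D < E < F < G < J and write every simplex with vertices in increasing order. Then dim K = 2 and the simplices of K are:

  0-simplices (7): A, B, D, E, F, G, J
  1-simplices (21): AB, AD, AE, AF, AG, AJ, BD, BE, BF, BG, BJ, DE, DF, DG, DJ, EF, EG, EJ, FG, FJ, GJ
  2-simplices (14): ABD, ABG, ADF, AEG, AEJ, AFJ, BDJ, BEF, BEJ, BFG, DEF, DEG, DGJ, FGJ

so the chain groups are C_0 ≅ Z^7, C_1 ≅ Z^21, C_2 ≅ Z^14.

The boundary map ∂_1: C_1 → C_0 sends each edge [p,q] (with p < q) to q − p. For instance
  ∂DJ = J − D.
The 7×21 boundary matrix has rank 6 and Smith normal form diag(1,1,1,1,1,1).

The boundary map ∂_2: C_2 → C_1 sends each 2-simplex [p,q,r] to [q,r] − [p,r] + [p,q]. For instance
  ∂BEF = EF − BF + BE,
  ∂AEJ = EJ − AJ + AE.
As a 21×14 matrix over Z this has rank 13, with invariant factors (1,1,1,1,1,1,1,1,1,1,1,1,1).

Reading off H_k = ker ∂_k / im ∂_{k+1}:

  H_0: rank C_0 − rank ∂_1 = 7 − 6 = 1, and the invariant factors of ∂_1 are all 1, so H_0 = Z.
  H_1: rank ker ∂_1 − rank ∂_2 = (21 − 6) − 13 = 2, and the invariant factors of ∂_2 are all 1, so H_1 = Z^2.
  H_2: rank ker ∂_2 − rank ∂_3 = (14 − 13) − 0 = 1, and there is no ∂_3, so H_2 = Z.

As a check, the Euler characteristic is 7 − 21 + 14 = 0, which agrees with 1 − 2 + 1 = 0.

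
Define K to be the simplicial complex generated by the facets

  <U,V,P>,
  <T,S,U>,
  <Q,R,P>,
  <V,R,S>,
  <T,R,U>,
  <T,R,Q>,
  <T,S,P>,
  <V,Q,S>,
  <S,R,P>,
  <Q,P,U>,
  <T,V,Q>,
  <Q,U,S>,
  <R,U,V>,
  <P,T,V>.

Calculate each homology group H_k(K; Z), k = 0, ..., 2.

Take the total order P < Q < R < S < T < U < V on the vertex set. Then K (dimension 2) consists of the simplices:

  0-simplices (7): P, Q, R, S, T, U, V
  1-simplices (21): PQ, PR, PS, PT, PU, PV, QR, QS, QT, QU, QV, RS, RT, RU, RV, ST, SU, SV, TU, TV, UV
  2-simplices (14): PQR, PQU, PRS, PST, PTV, PUV, QRT, QSU, QSV, QTV, RSV, RTU, RUV, STU

Hence C_0 ≅ Z^7, C_1 ≅ Z^21, C_2 ≅ Z^14.

Boundary ∂_1: C_1 → C_0 sends each edge [p,q] (with p < q) to q − p.
As a 7×21 matrix over Z this has rank 6, with invariant factors (1,1,1,1,1,1).

Boundary ∂_2: C_2 → C_1 acts by ∂[p,q,r] = [q,r] − [p,r] + [p,q]. For instance
  ∂PRS = RS − PS + PR,
  ∂PQR = QR − PR + PQ.
The 21×14 boundary matrix has rank 13 and Smith normal form diag(1,1,1,1,1,1,1,1,1,1,1,1,1).

Computing H_k = (kernel of ∂_k) / (image of ∂_{k+1}):

  H_0: rank C_0 − rank ∂_1 = 7 − 6 = 1, and the invariant factors of ∂_1 are all 1, so H_0 ≅ Z.
  H_1: rank ker ∂_1 − rank ∂_2 = (21 − 6) − 13 = 2, and the invariant factors of ∂_2 are all 1, so H_1 ≅ Z^2.
  H_2: rank ker ∂_2 − rank ∂_3 = (14 − 13) − 0 = 1, and there is no ∂_3, so H_2 ≅ Z.

(K is a triangulation of the torus T^2.)

H_0 = Z,  H_1 = Z^2,  H_2 = Z.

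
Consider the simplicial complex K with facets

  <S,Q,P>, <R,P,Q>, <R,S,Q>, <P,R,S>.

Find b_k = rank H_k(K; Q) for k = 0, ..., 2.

Take the total order P < Q < R < S on the vertex set. Then K (dimension 2) consists of the simplices:

  0-simplices (4): P, Q, R, S
  1-simplices (6): PQ, PR, PS, QR, QS, RS
  2-simplices (4): PQR, PQS, PRS, QRS

Hence C_0 ≅ Z^4, C_1 ≅ Z^6, C_2 ≅ Z^4.

The boundary map ∂_1: C_1 → C_0 sends each edge [p,q] (with p < q) to q − p. For instance
  ∂PQ = Q − P.
This gives a 4×6 integer matrix of rank 3; reducing to Smith normal form yields diagonal entries (1,1,1).

The boundary map ∂_2: C_2 → C_1 sends each 2-simplex [p,q,r] to [q,r] − [p,r] + [p,q]. For instance
  ∂QRS = RS − QS + QR,
  ∂PRS = RS − PS + PR.
The resulting 6×4 matrix has rank 3, and its Smith normal form has invariant factors (1,1,1).

Computing H_k = (kernel of ∂_k) / (image of ∂_{k+1}):

  H_0: rank C_0 − rank ∂_1 = 4 − 3 = 1, and the invariant factors of ∂_1 are all 1, so H_0 ≅ Z.
  H_1: rank ker ∂_1 − rank ∂_2 = (6 − 3) − 3 = 0, and the invariant factors of ∂_2 are all 1, so H_1 ≅ 0.
  H_2: rank ker ∂_2 − rank ∂_3 = (4 − 3) − 0 = 1, and there is no ∂_3, so H_2 ≅ Z.

As a check, the Euler characteristic is 4 − 6 + 4 = 2, which agrees with 1 − 0 + 1 = 2.

Hence the Betti numbers are b_0 = 1, b_1 = 0, b_2 = 1.

b_0 = 1, b_1 = 0, b_2 = 1.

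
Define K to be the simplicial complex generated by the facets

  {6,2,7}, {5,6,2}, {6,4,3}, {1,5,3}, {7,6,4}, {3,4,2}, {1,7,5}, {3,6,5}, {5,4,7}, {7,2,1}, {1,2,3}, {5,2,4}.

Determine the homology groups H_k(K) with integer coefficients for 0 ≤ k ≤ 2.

K has 7 vertices, 18 edges, 12 triangles.
rank ∂_0 = 0, rank ∂_1 = 6 ⇒ b_0 = 7 − 0 − 6 = 1; all invariant factors of ∂_1 are 1 so no torsion. So H_0 = Z.
rank ∂_1 = 6, rank ∂_2 = 12 ⇒ b_1 = 18 − 6 − 12 = 0; ∂_2 has invariant factor(s) [2] giving torsion. So H_1 = Z_2.
rank ∂_2 = 12, rank ∂_3 = 0 ⇒ b_2 = 12 − 12 − 0 = 0. So H_2 = 0.

H_0 ≅ Z,  H_1 ≅ Z_2,  H_2 = 0.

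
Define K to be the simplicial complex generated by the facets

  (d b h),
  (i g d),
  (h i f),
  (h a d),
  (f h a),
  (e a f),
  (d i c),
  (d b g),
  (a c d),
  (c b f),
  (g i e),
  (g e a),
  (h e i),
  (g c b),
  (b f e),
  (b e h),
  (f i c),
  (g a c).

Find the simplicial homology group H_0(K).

K has 9 vertices, 27 edges, 18 triangles.
rank ∂_0 = 0, rank ∂_1 = 8 ⇒ b_0 = 9 − 0 − 8 = 1; all invariant factors of ∂_1 are 1 so no torsion. So H_0 = Z.

H_0 = Z.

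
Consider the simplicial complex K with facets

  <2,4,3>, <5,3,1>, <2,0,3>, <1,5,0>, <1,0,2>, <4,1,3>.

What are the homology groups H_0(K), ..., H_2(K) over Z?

H_0 = Z,  H_1 = Z,  H_2 = 0.

K has 6 vertices, 12 edges, 6 triangles.
rank ∂_0 = 0, rank ∂_1 = 5 ⇒ b_0 = 6 − 0 − 5 = 1; all invariant factors of ∂_1 are 1 so no torsion. So H_0 ≅ Z.
rank ∂_1 = 5, rank ∂_2 = 6 ⇒ b_1 = 12 − 5 − 6 = 1; all invariant factors of ∂_2 are 1 so no torsion. So H_1 ≅ Z.
rank ∂_2 = 6, rank ∂_3 = 0 ⇒ b_2 = 6 − 6 − 0 = 0. So H_2 ≅ 0.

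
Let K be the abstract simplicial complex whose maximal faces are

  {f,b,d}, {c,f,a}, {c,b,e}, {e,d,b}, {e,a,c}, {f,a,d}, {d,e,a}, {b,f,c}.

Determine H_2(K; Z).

H_2 = Z.

Take the total order a < b < c < d < e < f on the vertex set. Then K (dimension 2) consists of the simplices:

  0-simplices (6): a, b, c, d, e, f
  1-simplices (12): ac, ad, ae, af, bc, bd, be, bf, ce, cf, de, df
  2-simplices (8): ace, acf, ade, adf, bce, bcf, bde, bdf

so the chain groups are C_0 ≅ Z^6, C_1 ≅ Z^12, C_2 ≅ Z^8.

∂_1: C_1 → C_0 is given by ∂[p,q] = [q] − [p].
The resulting 6×12 matrix has rank 5, and its Smith normal form has invariant factors (1,1,1,1,1).

∂_2: C_2 → C_1 sends each 2-simplex [p,q,r] to [q,r] − [p,r] + [p,q]. For instance
  ∂bde = de − be + bd,
  ∂bcf = cf − bf + bc.
As a 12×8 matrix over Z this has rank 7, with invariant factors (1,1,1,1,1,1,1).

Reading off H_k = ker ∂_k / im ∂_{k+1}:

  H_2: rank ker ∂_2 − rank ∂_3 = (8 − 7) − 0 = 1, and there is no ∂_3, so H_2 ≅ Z.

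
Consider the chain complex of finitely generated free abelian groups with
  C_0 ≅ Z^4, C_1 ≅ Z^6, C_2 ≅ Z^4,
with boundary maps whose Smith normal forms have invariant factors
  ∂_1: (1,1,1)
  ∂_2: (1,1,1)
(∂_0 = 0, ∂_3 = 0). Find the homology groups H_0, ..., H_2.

H_0: b_0 = 4 − 0 − 3 = 1; torsion from ∂_1 factors > 1: none. So H_0 ≅ Z.
H_1: b_1 = 6 − 3 − 3 = 0; torsion from ∂_2 factors > 1: none. So H_1 ≅ 0.
H_2: b_2 = 4 − 3 − 0 = 1; torsion from ∂_3 factors > 1: none. So H_2 ≅ Z.

H_0 ≅ Z,  H_1 = 0,  H_2 ≅ Z.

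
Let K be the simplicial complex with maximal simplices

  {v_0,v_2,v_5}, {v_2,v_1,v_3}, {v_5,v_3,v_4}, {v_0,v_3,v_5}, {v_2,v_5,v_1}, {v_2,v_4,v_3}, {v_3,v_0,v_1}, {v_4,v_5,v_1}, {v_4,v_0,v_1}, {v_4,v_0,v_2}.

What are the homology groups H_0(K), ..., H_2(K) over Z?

Take the total order v_0 < v_1 < v_2 < v_3 < v_4 < v_5 on the vertex set. Then K (dimension 2) consists of the simplices:

  0-simplices (6): [v_0], [v_1], [v_2], [v_3], [v_4], [v_5]
  1-simplices (15): (15 of them)
  2-simplices (10): [v_0,v_1,v_3], [v_0,v_1,v_4], [v_0,v_2,v_4], [v_0,v_2,v_5], [v_0,v_3,v_5], [v_1,v_2,v_3], [v_1,v_2,v_5], [v_1,v_4,v_5], [v_2,v_3,v_4], [v_3,v_4,v_5]

Hence C_0 ≅ Z^6, C_1 ≅ Z^15, C_2 ≅ Z^10.

The boundary map ∂_1: C_1 → C_0 sends each edge [p,q] (with p < q) to q − p.
As a 6×15 matrix over Z this has rank 5, with invariant factors (1,1,1,1,1).

∂_2: C_2 → C_1 sends each 2-simplex [p,q,r] to [q,r] − [p,r] + [p,q]. For instance
  ∂[v_1,v_2,v_3] = [v_2,v_3] − [v_1,v_3] + [v_1,v_2],
  ∂[v_3,v_4,v_5] = [v_4,v_5] − [v_3,v_5] + [v_3,v_4].
As a 15×10 matrix over Z this has rank 10, with invariant factors (1,1,1,1,1,1,1,1,1,2).

Now H_k = ker ∂_k / im ∂_{k+1}, so:

  H_0: rank C_0 − rank ∂_1 = 6 − 5 = 1, and the invariant factors of ∂_1 are all 1, so H_0 = Z.
  H_1: rank ker ∂_1 − rank ∂_2 = (15 − 5) − 10 = 0, and ∂_2 has invariant factor 2 > 1, so H_1 = Z/2Z.
  H_2: rank ker ∂_2 − rank ∂_3 = (10 − 10) − 0 = 0, and there is no ∂_3, so H_2 = 0.

As a check, the Euler characteristic is 6 − 15 + 10 = 1, which agrees with 1 − 0 + 0 = 1.
(K is a triangulation of the real projective plane RP^2.)

H_0 = Z,  H_1 = Z/2Z,  H_2 = 0.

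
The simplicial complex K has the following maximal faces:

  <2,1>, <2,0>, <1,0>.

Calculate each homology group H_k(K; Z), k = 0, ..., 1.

H_0 ≅ Z,  H_1 ≅ Z.

Fix the vertex order 0 < 1 < 2 and write every simplex with vertices in increasing order. Then dim K = 1 and the simplices of K are:

  0-simplices (3): [0], [1], [2]
  1-simplices (3): [0,1], [0,2], [1,2]

giving chain groups C_0 ≅ Z^3, C_1 ≅ Z^3.

∂_1: C_1 → C_0 is given by ∂[p,q] = [q] − [p]. For instance
  ∂[0,1] = [1] − [0].
This gives a 3×3 integer matrix of rank 2; reducing to Smith normal form yields diagonal entries (1,1).

Now H_k = ker ∂_k / im ∂_{k+1}, so:

  H_0: rank C_0 − rank ∂_1 = 3 − 2 = 1, and the invariant factors of ∂_1 are all 1, so H_0 ≅ Z.
  H_1: rank ker ∂_1 − rank ∂_2 = (3 − 2) − 0 = 1, and there is no ∂_2, so H_1 ≅ Z.

(K is a triangulation of the circle S^1.)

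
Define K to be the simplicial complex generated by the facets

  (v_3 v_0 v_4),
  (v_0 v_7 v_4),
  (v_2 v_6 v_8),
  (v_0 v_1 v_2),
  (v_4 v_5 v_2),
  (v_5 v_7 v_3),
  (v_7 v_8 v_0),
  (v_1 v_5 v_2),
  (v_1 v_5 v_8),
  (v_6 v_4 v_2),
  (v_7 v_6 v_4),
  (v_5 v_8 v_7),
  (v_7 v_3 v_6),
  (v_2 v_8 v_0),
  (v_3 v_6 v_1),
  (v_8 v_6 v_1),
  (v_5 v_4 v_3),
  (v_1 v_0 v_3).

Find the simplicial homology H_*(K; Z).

K has 9 vertices, 27 edges, 18 triangles.
rank ∂_0 = 0, rank ∂_1 = 8 ⇒ b_0 = 9 − 0 − 8 = 1; all invariant factors of ∂_1 are 1 so no torsion. So H_0 = Z.
rank ∂_1 = 8, rank ∂_2 = 18 ⇒ b_1 = 27 − 8 − 18 = 1; ∂_2 has invariant factor(s) [2] giving torsion. So H_1 = Z ⊕ Z/2.
rank ∂_2 = 18, rank ∂_3 = 0 ⇒ b_2 = 18 − 18 − 0 = 0. So H_2 = 0.

H_0 ≅ Z,  H_1 ≅ Z ⊕ Z/2,  H_2 = 0.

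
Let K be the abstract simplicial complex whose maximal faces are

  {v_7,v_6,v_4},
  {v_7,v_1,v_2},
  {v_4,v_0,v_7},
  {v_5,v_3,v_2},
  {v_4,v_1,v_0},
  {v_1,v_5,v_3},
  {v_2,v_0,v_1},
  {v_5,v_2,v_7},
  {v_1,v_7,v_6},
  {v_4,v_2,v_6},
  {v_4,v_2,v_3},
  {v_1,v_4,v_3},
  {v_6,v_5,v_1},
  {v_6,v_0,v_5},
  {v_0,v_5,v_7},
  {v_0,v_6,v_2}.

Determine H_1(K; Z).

K has 8 vertices, 24 edges, 16 triangles.
rank ∂_1 = 7, rank ∂_2 = 15 ⇒ b_1 = 24 − 7 − 15 = 2; all invariant factors of ∂_2 are 1 so no torsion. So H_1 = Z^2.

H_1 = Z^2.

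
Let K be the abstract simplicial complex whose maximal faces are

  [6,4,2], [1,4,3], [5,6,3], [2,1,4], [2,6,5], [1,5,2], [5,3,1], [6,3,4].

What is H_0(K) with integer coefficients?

H_0 = Z.

Take the total order 1 < 2 < 3 < 4 < 5 < 6 on the vertex set. Then K (dimension 2) consists of the simplices:

  0-simplices (6): [1], [2], [3], [4], [5], [6]
  1-simplices (12): [1,2], [1,3], [1,4], [1,5], [2,4], [2,5], [2,6], [3,4], [3,5], [3,6], [4,6], [5,6]
  2-simplices (8): [1,2,4], [1,2,5], [1,3,4], [1,3,5], [2,4,6], [2,5,6], [3,4,6], [3,5,6]

so the chain groups are C_0 ≅ Z^6, C_1 ≅ Z^12, C_2 ≅ Z^8.

Boundary ∂_1: C_1 → C_0 is given by ∂[p,q] = [q] − [p].
The resulting 6×12 matrix has rank 5, and its Smith normal form has invariant factors (1,1,1,1,1).

The boundary map ∂_2: C_2 → C_1 acts by ∂[p,q,r] = [q,r] − [p,r] + [p,q]. For instance
  ∂[3,5,6] = [5,6] − [3,6] + [3,5],
  ∂[2,4,6] = [4,6] − [2,6] + [2,4].
The 12×8 boundary matrix has rank 7 and Smith normal form diag(1,1,1,1,1,1,1).

Now H_k = ker ∂_k / im ∂_{k+1}, so:

  H_0: rank C_0 − rank ∂_1 = 6 − 5 = 1, and the invariant factors of ∂_1 are all 1, so H_0 = Z.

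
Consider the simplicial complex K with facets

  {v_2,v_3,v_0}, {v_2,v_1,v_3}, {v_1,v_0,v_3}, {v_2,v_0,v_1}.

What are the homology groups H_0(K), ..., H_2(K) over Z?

H_0 = Z,  H_1 = 0,  H_2 = Z.

Order the vertices as v_0 < v_1 < v_2 < v_3. Listing each simplex with vertices in this order, K has dimension 2 with simplices:

  0-simplices (4): [v_0], [v_1], [v_2], [v_3]
  1-simplices (6): [v_0,v_1], [v_0,v_2], [v_0,v_3], [v_1,v_2], [v_1,v_3], [v_2,v_3]
  2-simplices (4): [v_0,v_1,v_2], [v_0,v_1,v_3], [v_0,v_2,v_3], [v_1,v_2,v_3]

so the chain groups are C_0 ≅ Z^4, C_1 ≅ Z^6, C_2 ≅ Z^4.

Boundary ∂_1: C_1 → C_0 sends each edge [p,q] (with p < q) to q − p. For instance
  ∂[v_0,v_1] = [v_1] − [v_0].
The resulting 4×6 matrix has rank 3, and its Smith normal form has invariant factors (1,1,1).

∂_2: C_2 → C_1 acts by ∂[p,q,r] = [q,r] − [p,r] + [p,q]. For instance
  ∂[v_1,v_2,v_3] = [v_2,v_3] − [v_1,v_3] + [v_1,v_2],
  ∂[v_0,v_1,v_3] = [v_1,v_3] − [v_0,v_3] + [v_0,v_1].
This gives a 6×4 integer matrix of rank 3; reducing to Smith normal form yields diagonal entries (1,1,1).

From H_k ≅ ker(∂_k) / im(∂_{k+1}) we obtain:

  H_0: rank C_0 − rank ∂_1 = 4 − 3 = 1, and the invariant factors of ∂_1 are all 1, so H_0 ≅ Z.
  H_1: rank ker ∂_1 − rank ∂_2 = (6 − 3) − 3 = 0, and the invariant factors of ∂_2 are all 1, so H_1 ≅ 0.
  H_2: rank ker ∂_2 − rank ∂_3 = (4 − 3) − 0 = 1, and there is no ∂_3, so H_2 ≅ Z.

As a check, the Euler characteristic is 4 − 6 + 4 = 2, which agrees with 1 − 0 + 1 = 2.
(K is a triangulation of the 2-sphere S^2.)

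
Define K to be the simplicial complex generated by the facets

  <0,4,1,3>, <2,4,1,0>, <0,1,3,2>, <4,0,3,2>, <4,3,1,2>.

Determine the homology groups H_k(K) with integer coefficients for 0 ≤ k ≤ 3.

H_0 ≅ Z,  H_1 = 0,  H_2 = 0,  H_3 ≅ Z.

Fix the vertex order 0 < 1 < 2 < 3 < 4 and write every simplex with vertices in increasing order. Then dim K = 3 and the simplices of K are:

  0-simplices (5): [0], [1], [2], [3], [4]
  1-simplices (10): [0,1], [0,2], [0,3], [0,4], [1,2], [1,3], [1,4], [2,3], [2,4], [3,4]
  2-simplices (10): [0,1,2], [0,1,3], [0,1,4], [0,2,3], [0,2,4], [0,3,4], [1,2,3], [1,2,4], [1,3,4], [2,3,4]
  3-simplices (5): [0,1,2,3], [0,1,2,4], [0,1,3,4], [0,2,3,4], [1,2,3,4]

giving chain groups C_0 ≅ Z^5, C_1 ≅ Z^10, C_2 ≅ Z^10, C_3 ≅ Z^5.

Boundary ∂_1: C_1 → C_0 sends each edge [p,q] (with p < q) to q − p. For instance
  ∂[2,3] = [3] − [2].
This gives a 5×10 integer matrix of rank 4; reducing to Smith normal form yields diagonal entries (1,1,1,1).

Boundary ∂_2: C_2 → C_1 maps a triangle to the signed sum of its edges. For instance
  ∂[0,1,4] = [1,4] − [0,4] + [0,1],
  ∂[0,1,3] = [1,3] − [0,3] + [0,1].
The 10×10 boundary matrix has rank 6 and Smith normal form diag(1,1,1,1,1,1).

∂_3: C_3 → C_2 sends each 3-simplex σ to the alternating sum Σ_i (−1)^i (σ with its i-th vertex removed). For instance
  ∂[0,1,2,4] = [1,2,4] − [0,2,4] + [0,1,4] − [0,1,2],
  ∂[0,2,3,4] = [2,3,4] − [0,3,4] + [0,2,4] − [0,2,3].
As a 10×5 matrix over Z this has rank 4, with invariant factors (1,1,1,1).

Now H_k = ker ∂_k / im ∂_{k+1}, so:

  H_0: rank C_0 − rank ∂_1 = 5 − 4 = 1, and the invariant factors of ∂_1 are all 1, so H_0 = Z.
  H_1: rank ker ∂_1 − rank ∂_2 = (10 − 4) − 6 = 0, and the invariant factors of ∂_2 are all 1, so H_1 = 0.
  H_2: rank ker ∂_2 − rank ∂_3 = (10 − 6) − 4 = 0, and the invariant factors of ∂_3 are all 1, so H_2 = 0.
  H_3: rank ker ∂_3 − rank ∂_4 = (5 − 4) − 0 = 1, and there is no ∂_4, so H_3 = Z.

(K is a triangulation of the 3-sphere S^3.)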